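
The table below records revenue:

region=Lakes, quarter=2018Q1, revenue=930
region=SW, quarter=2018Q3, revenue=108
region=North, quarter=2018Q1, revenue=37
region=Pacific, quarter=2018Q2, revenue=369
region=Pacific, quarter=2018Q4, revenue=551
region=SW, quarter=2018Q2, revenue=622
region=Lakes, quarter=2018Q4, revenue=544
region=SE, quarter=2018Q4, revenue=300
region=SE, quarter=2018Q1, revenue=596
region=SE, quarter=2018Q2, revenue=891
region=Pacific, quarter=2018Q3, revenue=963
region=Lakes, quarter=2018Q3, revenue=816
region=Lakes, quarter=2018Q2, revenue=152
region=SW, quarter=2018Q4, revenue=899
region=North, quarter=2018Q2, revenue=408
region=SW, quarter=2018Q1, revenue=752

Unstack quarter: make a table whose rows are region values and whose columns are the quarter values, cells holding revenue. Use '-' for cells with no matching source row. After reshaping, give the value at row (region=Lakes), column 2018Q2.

152

The long row with region=Lakes, quarter=2018Q2 has revenue=152.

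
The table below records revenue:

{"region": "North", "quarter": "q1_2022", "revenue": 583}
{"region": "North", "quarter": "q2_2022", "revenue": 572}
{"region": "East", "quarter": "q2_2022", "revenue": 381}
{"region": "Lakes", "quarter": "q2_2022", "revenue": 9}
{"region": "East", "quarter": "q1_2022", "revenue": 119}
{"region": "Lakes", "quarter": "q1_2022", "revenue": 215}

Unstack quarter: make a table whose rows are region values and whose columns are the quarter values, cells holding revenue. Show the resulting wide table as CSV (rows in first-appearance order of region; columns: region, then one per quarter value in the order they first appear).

Columns: region plus the 2 distinct quarter values (q1_2022, q2_2022).
For example, row North column q1_2022 takes revenue=583 from the long row (North, q1_2022).

region,q1_2022,q2_2022
North,583,572
East,119,381
Lakes,215,9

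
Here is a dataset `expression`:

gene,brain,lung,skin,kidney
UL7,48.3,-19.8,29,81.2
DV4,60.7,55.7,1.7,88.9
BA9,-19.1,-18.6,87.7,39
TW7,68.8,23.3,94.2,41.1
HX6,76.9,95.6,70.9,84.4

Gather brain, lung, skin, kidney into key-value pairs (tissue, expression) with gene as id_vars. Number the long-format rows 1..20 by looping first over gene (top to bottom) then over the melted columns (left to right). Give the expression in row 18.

20 rows total (5 × 4). Row 18: index ⌊(18-1)/4⌋ = 4 into gene → HX6; (18-1) mod 4 = 1 into the melted columns → lung.
So row 18 is (HX6, lung, 95.6); expression = 95.6.

95.6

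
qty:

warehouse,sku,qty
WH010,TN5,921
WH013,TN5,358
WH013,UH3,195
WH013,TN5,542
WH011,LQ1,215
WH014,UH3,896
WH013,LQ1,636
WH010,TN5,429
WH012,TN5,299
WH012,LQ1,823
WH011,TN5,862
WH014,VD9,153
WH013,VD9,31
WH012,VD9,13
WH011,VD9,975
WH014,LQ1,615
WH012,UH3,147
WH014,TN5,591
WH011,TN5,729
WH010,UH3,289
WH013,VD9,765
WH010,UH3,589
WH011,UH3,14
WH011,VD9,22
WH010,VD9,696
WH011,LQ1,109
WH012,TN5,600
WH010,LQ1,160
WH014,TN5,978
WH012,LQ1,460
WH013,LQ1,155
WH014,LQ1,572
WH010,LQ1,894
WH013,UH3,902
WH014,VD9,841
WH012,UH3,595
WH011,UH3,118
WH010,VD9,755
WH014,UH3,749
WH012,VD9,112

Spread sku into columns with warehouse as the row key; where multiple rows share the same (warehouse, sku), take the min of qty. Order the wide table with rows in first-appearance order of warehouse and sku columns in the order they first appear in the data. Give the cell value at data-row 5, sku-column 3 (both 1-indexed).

460

With rows in first-appearance order of warehouse, row 5 is warehouse=WH012. sku columns in first-appearance order: TN5, UH3, LQ1, VD9; column 3 is LQ1.
Long rows with warehouse=WH012, sku=LQ1: min(823, 460) = 460.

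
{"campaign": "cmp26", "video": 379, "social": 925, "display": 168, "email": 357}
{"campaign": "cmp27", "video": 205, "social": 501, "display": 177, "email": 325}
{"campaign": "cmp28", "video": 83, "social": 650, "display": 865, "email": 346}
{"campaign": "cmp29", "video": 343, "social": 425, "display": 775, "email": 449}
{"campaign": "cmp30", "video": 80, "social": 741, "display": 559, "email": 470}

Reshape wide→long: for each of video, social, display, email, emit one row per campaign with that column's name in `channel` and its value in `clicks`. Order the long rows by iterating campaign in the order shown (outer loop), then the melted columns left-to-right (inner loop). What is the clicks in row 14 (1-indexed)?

425

20 rows total (5 × 4). Row 14: index ⌊(14-1)/4⌋ = 3 into campaign → cmp29; (14-1) mod 4 = 1 into the melted columns → social.
So row 14 is (cmp29, social, 425); clicks = 425.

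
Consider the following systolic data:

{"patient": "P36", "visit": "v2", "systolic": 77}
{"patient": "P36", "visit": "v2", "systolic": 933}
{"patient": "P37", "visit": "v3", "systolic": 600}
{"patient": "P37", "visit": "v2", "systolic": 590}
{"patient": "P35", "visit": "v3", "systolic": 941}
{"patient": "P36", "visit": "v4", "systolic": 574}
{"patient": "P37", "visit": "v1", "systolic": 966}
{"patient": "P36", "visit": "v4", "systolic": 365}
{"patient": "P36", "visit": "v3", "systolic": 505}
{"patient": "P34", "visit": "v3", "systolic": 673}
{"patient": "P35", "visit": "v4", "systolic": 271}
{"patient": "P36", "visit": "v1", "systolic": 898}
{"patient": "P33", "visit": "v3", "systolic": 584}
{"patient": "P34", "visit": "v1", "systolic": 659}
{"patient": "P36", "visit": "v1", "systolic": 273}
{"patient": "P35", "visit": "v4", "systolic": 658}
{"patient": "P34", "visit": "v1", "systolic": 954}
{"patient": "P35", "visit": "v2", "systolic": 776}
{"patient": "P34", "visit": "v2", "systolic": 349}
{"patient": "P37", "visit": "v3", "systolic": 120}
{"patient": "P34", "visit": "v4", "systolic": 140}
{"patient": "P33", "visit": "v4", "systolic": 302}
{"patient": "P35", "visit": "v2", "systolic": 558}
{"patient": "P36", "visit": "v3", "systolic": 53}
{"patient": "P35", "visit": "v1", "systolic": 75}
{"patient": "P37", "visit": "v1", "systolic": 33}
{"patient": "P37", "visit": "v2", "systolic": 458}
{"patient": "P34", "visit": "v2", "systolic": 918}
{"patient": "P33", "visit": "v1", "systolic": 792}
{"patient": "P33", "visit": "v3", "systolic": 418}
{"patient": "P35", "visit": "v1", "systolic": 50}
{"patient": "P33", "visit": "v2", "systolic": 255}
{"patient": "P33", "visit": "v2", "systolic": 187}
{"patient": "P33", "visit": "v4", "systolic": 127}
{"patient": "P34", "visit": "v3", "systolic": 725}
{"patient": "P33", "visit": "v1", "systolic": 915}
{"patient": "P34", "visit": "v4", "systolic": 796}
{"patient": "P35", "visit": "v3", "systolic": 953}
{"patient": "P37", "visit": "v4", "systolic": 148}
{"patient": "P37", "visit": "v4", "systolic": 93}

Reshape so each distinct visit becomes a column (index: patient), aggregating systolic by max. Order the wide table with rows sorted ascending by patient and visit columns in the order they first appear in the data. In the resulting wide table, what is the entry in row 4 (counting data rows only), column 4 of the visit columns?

With rows sorted ascending by patient, row 4 is patient=P36. visit columns in first-appearance order: v2, v3, v4, v1; column 4 is v1.
Long rows with patient=P36, visit=v1: max(898, 273) = 898.

898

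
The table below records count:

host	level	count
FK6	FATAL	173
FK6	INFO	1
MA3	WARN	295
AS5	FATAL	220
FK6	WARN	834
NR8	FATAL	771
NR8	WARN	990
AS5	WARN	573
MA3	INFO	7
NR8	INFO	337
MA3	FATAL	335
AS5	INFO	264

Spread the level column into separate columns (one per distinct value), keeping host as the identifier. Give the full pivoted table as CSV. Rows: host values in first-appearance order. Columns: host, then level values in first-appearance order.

Columns: host plus the 3 distinct level values (FATAL, INFO, WARN).
For example, row FK6 column FATAL takes count=173 from the long row (FK6, FATAL).

host,FATAL,INFO,WARN
FK6,173,1,834
MA3,335,7,295
AS5,220,264,573
NR8,771,337,990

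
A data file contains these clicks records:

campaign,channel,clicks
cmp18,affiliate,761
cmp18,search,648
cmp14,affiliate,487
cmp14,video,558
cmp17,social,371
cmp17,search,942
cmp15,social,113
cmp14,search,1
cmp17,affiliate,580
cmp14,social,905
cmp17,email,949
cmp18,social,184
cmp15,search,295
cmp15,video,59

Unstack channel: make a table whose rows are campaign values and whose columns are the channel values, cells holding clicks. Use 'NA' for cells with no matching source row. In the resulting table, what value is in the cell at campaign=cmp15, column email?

No long-format row has campaign=cmp15 and channel=email, so the cell is NA.

NA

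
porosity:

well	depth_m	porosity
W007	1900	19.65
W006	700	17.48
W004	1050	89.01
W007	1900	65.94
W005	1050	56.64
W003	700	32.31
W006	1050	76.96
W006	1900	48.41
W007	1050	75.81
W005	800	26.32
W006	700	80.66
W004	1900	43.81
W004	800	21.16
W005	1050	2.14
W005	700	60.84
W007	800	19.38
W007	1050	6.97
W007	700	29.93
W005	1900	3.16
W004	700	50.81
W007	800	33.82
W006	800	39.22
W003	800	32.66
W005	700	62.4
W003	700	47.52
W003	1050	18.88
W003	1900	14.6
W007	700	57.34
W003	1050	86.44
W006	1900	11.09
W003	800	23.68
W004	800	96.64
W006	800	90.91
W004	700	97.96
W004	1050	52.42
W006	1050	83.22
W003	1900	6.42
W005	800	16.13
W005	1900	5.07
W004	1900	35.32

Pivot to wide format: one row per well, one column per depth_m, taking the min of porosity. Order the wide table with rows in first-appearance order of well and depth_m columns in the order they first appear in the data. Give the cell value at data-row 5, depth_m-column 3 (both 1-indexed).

18.88

With rows in first-appearance order of well, row 5 is well=W003. depth_m columns in first-appearance order: 1900, 700, 1050, 800; column 3 is 1050.
Long rows with well=W003, depth_m=1050: min(18.88, 86.44) = 18.88.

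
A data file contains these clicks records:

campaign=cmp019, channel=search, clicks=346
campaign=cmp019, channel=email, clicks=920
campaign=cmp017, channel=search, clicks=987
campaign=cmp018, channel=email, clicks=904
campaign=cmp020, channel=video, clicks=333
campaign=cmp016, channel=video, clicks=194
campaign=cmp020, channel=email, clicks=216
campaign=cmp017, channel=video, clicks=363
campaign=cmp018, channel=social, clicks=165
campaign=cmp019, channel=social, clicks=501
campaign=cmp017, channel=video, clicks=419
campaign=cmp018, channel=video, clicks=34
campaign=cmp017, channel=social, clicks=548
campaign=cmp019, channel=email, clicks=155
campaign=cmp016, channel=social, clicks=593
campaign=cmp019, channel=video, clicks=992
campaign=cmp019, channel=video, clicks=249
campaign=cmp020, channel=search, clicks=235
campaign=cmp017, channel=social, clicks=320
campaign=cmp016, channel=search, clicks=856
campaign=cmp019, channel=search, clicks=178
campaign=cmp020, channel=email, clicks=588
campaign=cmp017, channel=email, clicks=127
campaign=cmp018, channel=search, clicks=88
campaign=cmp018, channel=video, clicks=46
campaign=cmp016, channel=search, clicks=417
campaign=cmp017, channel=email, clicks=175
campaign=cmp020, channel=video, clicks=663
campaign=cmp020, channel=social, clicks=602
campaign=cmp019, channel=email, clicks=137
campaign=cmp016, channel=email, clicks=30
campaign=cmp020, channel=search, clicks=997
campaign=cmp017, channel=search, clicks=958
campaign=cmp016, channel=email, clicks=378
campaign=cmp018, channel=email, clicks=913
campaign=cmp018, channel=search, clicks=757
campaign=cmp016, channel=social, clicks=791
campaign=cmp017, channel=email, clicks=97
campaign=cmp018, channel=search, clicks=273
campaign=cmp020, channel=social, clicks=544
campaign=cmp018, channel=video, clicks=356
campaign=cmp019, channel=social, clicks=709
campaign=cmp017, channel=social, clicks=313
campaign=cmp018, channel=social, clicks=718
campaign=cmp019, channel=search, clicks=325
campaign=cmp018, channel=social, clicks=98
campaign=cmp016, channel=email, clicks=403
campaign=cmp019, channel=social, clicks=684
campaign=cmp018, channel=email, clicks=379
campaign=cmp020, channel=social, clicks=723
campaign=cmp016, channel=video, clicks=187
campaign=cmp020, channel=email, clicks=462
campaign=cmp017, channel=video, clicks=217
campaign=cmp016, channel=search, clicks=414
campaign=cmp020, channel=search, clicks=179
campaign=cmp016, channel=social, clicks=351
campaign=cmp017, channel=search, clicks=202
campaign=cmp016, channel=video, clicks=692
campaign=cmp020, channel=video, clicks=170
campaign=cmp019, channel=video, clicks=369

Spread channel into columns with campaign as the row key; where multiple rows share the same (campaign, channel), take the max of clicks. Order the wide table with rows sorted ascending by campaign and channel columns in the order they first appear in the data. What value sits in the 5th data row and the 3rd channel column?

663

With rows sorted ascending by campaign, row 5 is campaign=cmp020. channel columns in first-appearance order: search, email, video, social; column 3 is video.
Long rows with campaign=cmp020, channel=video: max(333, 663, 170) = 663.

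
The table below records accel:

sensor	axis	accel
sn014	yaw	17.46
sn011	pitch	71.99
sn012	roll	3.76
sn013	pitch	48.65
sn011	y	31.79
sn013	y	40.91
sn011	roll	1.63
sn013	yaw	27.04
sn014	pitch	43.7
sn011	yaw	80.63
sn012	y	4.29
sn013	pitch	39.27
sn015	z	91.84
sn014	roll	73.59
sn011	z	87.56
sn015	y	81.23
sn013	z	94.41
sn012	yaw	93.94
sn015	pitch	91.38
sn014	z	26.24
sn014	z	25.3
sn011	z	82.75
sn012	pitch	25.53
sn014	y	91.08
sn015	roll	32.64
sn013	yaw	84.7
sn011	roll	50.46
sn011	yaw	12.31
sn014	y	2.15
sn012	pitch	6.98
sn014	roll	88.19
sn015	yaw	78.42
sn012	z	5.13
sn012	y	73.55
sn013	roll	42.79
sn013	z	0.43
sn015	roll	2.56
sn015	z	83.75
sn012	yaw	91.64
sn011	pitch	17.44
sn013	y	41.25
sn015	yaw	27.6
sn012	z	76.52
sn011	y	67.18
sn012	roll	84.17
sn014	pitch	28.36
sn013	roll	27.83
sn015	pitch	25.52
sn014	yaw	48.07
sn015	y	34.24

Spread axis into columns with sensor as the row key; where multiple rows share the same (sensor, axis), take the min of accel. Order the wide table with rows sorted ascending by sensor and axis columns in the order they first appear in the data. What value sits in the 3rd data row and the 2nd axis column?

39.27

With rows sorted ascending by sensor, row 3 is sensor=sn013. axis columns in first-appearance order: yaw, pitch, roll, y, z; column 2 is pitch.
Long rows with sensor=sn013, axis=pitch: min(48.65, 39.27) = 39.27.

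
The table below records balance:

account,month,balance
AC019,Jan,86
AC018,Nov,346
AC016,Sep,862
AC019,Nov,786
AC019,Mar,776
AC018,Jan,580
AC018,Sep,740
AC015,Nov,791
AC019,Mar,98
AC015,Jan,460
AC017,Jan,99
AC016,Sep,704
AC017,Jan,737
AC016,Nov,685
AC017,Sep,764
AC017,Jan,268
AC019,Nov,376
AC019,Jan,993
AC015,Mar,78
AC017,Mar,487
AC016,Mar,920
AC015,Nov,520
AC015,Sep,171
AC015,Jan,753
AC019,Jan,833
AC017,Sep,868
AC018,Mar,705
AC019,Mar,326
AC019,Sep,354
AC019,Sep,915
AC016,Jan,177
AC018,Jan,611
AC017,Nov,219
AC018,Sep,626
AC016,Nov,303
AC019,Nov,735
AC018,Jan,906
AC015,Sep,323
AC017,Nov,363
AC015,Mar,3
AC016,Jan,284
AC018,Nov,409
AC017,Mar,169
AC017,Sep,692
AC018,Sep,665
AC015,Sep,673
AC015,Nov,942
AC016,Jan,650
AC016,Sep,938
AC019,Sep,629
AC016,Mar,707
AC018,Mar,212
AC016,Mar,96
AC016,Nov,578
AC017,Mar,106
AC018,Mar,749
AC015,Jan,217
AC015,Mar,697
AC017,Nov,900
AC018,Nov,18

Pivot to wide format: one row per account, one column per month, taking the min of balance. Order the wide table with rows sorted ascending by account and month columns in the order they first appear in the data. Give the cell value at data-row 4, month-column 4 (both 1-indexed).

With rows sorted ascending by account, row 4 is account=AC018. month columns in first-appearance order: Jan, Nov, Sep, Mar; column 4 is Mar.
Long rows with account=AC018, month=Mar: min(705, 212, 749) = 212.

212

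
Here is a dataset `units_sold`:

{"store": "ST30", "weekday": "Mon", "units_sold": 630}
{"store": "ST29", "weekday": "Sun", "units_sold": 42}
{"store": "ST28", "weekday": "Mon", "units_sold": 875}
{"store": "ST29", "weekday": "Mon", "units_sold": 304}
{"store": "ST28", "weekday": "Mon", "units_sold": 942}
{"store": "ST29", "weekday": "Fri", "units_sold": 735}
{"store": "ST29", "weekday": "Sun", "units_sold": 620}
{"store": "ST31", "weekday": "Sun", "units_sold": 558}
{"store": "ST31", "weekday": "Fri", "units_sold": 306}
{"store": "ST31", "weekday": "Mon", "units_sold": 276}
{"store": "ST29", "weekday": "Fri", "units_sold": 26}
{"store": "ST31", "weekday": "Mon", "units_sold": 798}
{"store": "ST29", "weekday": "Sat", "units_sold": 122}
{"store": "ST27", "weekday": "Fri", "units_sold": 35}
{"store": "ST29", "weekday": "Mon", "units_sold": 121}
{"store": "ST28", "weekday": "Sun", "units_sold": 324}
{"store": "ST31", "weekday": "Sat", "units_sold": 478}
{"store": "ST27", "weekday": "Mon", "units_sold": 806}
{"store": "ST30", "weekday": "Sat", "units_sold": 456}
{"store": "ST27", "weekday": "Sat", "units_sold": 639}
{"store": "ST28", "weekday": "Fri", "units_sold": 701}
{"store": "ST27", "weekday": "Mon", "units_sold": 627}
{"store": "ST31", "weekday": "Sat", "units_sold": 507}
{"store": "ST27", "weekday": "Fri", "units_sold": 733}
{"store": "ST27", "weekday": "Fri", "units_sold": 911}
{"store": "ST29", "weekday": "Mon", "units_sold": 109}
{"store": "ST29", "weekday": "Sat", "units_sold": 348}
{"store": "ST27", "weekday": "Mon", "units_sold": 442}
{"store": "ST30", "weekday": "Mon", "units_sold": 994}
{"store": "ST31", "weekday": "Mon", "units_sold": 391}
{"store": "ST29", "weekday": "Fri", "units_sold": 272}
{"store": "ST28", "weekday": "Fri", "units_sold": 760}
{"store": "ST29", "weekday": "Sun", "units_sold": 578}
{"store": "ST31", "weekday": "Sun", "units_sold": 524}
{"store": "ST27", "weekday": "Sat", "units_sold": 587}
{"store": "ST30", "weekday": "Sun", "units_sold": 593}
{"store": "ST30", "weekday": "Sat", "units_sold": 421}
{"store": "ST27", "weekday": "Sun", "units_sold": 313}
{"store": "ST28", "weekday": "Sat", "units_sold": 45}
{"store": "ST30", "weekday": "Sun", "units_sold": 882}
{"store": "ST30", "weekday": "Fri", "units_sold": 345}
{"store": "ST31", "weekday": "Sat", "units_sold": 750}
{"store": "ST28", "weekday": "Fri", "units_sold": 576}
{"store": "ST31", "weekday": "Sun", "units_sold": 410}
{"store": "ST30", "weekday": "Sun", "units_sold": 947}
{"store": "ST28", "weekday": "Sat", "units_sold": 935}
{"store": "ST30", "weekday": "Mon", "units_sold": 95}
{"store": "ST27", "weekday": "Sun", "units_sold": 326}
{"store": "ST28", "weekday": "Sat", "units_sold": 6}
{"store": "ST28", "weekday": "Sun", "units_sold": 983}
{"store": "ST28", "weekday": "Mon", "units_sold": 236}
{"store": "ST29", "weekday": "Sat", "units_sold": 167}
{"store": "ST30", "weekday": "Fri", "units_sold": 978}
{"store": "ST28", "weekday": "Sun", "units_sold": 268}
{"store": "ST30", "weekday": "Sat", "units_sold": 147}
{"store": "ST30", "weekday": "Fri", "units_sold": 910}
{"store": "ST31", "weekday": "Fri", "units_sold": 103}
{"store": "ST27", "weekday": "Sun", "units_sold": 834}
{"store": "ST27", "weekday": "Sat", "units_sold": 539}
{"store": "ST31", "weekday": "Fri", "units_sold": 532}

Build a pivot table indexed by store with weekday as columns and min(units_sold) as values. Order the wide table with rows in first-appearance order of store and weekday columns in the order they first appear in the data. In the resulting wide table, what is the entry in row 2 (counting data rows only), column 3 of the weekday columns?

With rows in first-appearance order of store, row 2 is store=ST29. weekday columns in first-appearance order: Mon, Sun, Fri, Sat; column 3 is Fri.
Long rows with store=ST29, weekday=Fri: min(735, 26, 272) = 26.

26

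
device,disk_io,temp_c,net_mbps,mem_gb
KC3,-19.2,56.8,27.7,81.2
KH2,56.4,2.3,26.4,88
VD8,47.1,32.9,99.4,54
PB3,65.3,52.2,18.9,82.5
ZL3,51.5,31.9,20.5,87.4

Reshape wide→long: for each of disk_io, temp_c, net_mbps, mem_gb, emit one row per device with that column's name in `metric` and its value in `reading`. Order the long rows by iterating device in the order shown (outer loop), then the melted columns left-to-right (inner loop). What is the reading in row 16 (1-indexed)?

82.5

20 rows total (5 × 4). Row 16: index ⌊(16-1)/4⌋ = 3 into device → PB3; (16-1) mod 4 = 3 into the melted columns → mem_gb.
So row 16 is (PB3, mem_gb, 82.5); reading = 82.5.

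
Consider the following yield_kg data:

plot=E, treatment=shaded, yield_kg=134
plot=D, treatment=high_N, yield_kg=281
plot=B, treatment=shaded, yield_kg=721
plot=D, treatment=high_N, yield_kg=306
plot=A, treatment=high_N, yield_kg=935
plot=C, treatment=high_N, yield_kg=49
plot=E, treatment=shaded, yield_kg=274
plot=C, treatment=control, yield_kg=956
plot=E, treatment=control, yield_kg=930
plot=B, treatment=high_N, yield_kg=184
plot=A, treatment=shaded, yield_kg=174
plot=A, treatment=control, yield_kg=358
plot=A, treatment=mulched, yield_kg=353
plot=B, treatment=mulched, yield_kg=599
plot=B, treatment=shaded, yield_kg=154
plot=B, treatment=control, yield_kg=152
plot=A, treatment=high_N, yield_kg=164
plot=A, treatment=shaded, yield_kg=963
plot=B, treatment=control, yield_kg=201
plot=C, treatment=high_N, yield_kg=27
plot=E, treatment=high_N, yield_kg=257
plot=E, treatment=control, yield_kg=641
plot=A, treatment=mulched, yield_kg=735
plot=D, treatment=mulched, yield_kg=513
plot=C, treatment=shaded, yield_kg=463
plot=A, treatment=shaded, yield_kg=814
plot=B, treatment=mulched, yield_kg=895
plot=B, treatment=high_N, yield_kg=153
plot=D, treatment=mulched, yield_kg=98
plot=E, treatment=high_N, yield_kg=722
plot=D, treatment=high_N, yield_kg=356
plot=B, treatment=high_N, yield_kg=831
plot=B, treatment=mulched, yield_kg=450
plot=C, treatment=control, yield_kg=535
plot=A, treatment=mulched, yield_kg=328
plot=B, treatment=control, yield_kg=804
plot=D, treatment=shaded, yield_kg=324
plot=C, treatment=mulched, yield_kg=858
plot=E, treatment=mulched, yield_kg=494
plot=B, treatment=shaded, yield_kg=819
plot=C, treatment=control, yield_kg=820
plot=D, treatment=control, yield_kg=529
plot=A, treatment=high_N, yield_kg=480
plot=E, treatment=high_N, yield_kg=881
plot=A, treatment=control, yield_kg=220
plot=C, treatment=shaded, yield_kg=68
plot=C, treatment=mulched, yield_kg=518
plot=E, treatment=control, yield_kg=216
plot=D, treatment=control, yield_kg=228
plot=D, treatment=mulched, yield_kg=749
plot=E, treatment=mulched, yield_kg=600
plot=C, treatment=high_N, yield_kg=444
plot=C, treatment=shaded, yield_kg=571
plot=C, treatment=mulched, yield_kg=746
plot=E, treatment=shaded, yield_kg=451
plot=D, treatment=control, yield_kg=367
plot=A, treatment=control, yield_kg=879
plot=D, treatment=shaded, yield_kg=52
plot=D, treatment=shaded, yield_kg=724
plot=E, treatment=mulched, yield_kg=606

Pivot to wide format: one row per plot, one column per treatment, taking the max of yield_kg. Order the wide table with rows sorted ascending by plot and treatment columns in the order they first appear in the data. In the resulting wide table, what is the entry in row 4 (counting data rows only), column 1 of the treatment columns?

724

With rows sorted ascending by plot, row 4 is plot=D. treatment columns in first-appearance order: shaded, high_N, control, mulched; column 1 is shaded.
Long rows with plot=D, treatment=shaded: max(324, 52, 724) = 724.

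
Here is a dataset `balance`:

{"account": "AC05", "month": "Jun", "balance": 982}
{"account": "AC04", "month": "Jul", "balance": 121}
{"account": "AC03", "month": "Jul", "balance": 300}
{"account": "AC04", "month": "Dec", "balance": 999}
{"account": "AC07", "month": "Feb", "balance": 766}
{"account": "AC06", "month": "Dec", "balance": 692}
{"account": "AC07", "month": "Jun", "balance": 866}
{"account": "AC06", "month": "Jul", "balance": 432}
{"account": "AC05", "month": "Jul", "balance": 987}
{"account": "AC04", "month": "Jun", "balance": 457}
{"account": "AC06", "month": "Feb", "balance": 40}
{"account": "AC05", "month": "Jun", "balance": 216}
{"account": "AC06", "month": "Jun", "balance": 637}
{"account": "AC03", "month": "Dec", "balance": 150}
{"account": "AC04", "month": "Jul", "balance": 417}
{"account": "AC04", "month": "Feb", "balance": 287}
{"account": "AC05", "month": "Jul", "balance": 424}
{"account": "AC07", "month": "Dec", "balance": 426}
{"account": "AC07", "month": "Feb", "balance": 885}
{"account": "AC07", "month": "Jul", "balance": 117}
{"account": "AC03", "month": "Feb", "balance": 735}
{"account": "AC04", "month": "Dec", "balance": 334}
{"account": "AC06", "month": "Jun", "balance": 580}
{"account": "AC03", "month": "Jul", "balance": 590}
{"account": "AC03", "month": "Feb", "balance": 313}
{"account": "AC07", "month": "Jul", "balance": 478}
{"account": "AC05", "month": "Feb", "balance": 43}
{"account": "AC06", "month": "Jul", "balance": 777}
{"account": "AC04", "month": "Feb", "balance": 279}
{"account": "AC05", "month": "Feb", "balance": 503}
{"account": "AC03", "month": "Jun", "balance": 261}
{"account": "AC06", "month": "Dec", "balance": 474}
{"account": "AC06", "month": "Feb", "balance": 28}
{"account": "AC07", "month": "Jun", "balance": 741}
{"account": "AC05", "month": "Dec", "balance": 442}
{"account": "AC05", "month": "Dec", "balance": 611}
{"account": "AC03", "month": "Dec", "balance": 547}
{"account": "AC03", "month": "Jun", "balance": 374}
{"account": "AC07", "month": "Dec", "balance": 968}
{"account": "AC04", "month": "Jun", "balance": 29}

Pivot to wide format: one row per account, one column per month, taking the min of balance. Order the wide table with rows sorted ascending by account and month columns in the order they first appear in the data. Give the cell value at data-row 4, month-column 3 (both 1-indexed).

With rows sorted ascending by account, row 4 is account=AC06. month columns in first-appearance order: Jun, Jul, Dec, Feb; column 3 is Dec.
Long rows with account=AC06, month=Dec: min(692, 474) = 474.

474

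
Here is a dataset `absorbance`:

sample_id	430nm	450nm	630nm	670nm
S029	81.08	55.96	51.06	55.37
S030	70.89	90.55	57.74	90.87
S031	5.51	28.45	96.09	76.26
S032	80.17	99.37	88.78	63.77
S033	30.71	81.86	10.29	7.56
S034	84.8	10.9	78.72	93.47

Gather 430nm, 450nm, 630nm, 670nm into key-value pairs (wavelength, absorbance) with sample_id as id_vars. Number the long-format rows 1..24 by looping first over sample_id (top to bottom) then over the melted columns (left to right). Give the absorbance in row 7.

24 rows total (6 × 4). Row 7: index ⌊(7-1)/4⌋ = 1 into sample_id → S030; (7-1) mod 4 = 2 into the melted columns → 630nm.
So row 7 is (S030, 630nm, 57.74); absorbance = 57.74.

57.74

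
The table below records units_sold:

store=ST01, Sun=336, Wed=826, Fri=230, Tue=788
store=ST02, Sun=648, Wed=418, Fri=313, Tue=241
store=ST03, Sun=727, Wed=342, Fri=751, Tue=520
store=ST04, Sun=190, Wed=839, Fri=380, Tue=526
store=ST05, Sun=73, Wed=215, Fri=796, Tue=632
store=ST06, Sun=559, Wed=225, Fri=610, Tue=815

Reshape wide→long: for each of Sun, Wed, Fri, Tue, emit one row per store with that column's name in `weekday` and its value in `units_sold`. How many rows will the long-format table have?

24

6 store values × 4 melted columns = 24 rows.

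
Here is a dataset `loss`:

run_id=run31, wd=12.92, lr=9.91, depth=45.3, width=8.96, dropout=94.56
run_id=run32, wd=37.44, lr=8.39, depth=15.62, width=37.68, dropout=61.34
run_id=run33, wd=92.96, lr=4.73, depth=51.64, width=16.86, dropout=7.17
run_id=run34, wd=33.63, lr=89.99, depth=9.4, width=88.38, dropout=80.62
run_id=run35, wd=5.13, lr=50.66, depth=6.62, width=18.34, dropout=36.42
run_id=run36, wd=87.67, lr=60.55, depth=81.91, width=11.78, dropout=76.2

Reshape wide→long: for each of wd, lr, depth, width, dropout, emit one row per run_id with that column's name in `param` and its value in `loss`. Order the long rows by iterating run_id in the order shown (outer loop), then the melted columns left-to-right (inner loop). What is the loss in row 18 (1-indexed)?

9.4

30 rows total (6 × 5). Row 18: index ⌊(18-1)/5⌋ = 3 into run_id → run34; (18-1) mod 5 = 2 into the melted columns → depth.
So row 18 is (run34, depth, 9.4); loss = 9.4.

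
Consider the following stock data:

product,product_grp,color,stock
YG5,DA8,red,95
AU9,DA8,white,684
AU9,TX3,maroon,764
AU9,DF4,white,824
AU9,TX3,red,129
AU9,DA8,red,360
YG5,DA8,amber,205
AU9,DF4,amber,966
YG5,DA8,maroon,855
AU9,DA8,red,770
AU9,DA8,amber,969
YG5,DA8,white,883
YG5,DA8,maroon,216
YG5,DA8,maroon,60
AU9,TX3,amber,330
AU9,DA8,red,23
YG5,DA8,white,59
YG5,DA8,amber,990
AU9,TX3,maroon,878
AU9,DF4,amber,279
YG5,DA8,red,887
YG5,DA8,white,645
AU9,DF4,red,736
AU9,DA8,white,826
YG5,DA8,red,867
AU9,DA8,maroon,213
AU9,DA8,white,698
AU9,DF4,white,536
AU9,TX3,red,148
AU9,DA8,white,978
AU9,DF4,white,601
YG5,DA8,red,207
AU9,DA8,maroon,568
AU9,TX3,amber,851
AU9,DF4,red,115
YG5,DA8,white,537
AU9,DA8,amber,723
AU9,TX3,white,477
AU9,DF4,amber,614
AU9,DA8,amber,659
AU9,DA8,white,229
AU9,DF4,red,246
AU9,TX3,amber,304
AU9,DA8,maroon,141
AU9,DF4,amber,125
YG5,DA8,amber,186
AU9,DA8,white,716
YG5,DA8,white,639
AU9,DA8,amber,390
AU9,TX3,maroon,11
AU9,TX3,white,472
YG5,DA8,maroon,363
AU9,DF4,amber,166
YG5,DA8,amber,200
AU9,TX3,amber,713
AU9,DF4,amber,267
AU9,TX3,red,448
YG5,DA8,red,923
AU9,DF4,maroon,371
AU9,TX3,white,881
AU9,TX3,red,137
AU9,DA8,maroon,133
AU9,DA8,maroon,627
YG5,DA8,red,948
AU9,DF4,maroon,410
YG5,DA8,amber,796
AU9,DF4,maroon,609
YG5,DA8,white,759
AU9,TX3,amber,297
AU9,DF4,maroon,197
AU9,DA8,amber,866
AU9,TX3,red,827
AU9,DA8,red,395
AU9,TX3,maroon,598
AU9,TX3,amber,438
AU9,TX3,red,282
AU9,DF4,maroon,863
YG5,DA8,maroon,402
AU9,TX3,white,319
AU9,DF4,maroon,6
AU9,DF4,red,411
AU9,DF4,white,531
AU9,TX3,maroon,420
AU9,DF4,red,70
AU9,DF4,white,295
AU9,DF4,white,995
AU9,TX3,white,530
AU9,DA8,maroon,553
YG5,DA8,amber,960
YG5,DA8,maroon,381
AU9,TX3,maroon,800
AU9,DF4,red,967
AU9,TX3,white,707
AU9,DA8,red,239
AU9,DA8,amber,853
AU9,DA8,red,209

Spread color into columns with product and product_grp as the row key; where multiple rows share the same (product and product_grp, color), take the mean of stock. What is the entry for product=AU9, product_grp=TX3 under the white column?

564.33

Rows with product=AU9, product_grp=TX3 and color=white: stock values are 477, 472, 881, 319, 530, 707.
(477 + 472 + 881 + 319 + 530 + 707) / 6 = 564.33.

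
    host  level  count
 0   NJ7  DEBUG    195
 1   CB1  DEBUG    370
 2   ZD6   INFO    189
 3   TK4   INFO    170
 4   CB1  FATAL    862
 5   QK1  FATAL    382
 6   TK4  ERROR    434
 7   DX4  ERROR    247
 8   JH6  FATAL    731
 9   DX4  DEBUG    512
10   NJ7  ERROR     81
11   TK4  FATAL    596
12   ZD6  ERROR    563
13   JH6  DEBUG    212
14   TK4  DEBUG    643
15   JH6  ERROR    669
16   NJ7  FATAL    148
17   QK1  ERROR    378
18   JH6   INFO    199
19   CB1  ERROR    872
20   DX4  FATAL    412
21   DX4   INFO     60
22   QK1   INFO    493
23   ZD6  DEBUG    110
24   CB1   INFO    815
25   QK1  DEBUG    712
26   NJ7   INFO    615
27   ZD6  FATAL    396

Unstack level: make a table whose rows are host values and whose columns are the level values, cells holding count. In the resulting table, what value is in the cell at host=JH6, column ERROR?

Wide layout: rows indexed by host, columns are the 4 distinct level values (DEBUG, INFO, FATAL, ERROR).
Cell (host=JH6, level=ERROR) draws from the long row where host=JH6 and level=ERROR, which has count=669.

669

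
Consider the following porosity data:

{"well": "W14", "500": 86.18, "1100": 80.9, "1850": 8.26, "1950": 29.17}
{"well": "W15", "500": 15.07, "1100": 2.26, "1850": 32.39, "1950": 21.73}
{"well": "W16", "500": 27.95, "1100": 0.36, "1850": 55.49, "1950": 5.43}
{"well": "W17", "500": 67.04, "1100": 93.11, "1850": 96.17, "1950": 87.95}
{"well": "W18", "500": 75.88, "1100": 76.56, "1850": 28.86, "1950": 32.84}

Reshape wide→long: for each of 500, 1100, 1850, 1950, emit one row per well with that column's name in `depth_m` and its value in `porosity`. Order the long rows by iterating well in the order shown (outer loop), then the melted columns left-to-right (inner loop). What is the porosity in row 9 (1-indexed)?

27.95

20 rows total (5 × 4). Row 9: index ⌊(9-1)/4⌋ = 2 into well → W16; (9-1) mod 4 = 0 into the melted columns → 500.
So row 9 is (W16, 500, 27.95); porosity = 27.95.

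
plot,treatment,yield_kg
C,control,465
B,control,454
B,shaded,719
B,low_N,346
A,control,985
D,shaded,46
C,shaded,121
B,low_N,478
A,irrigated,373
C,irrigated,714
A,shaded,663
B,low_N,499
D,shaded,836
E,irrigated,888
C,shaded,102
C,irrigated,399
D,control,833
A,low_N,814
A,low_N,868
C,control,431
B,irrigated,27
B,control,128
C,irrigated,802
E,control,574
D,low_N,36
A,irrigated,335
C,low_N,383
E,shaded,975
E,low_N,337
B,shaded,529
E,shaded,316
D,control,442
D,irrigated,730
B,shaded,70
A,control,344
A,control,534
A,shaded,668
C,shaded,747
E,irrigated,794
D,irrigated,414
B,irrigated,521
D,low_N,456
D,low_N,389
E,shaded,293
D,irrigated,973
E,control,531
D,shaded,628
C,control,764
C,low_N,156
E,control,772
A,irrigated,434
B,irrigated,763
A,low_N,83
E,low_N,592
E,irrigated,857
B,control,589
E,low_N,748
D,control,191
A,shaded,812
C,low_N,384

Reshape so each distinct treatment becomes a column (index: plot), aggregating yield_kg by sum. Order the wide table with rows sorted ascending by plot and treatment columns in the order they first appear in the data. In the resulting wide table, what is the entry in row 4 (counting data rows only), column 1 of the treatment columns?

With rows sorted ascending by plot, row 4 is plot=D. treatment columns in first-appearance order: control, shaded, low_N, irrigated; column 1 is control.
Long rows with plot=D, treatment=control: 833 + 442 + 191 = 1466.

1466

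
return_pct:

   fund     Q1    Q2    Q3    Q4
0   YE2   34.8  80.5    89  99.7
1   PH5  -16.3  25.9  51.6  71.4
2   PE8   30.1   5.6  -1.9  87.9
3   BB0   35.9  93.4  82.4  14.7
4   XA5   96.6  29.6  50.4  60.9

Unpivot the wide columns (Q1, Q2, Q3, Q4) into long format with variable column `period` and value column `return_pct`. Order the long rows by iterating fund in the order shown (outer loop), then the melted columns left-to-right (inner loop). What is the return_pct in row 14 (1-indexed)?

93.4

20 rows total (5 × 4). Row 14: index ⌊(14-1)/4⌋ = 3 into fund → BB0; (14-1) mod 4 = 1 into the melted columns → Q2.
So row 14 is (BB0, Q2, 93.4); return_pct = 93.4.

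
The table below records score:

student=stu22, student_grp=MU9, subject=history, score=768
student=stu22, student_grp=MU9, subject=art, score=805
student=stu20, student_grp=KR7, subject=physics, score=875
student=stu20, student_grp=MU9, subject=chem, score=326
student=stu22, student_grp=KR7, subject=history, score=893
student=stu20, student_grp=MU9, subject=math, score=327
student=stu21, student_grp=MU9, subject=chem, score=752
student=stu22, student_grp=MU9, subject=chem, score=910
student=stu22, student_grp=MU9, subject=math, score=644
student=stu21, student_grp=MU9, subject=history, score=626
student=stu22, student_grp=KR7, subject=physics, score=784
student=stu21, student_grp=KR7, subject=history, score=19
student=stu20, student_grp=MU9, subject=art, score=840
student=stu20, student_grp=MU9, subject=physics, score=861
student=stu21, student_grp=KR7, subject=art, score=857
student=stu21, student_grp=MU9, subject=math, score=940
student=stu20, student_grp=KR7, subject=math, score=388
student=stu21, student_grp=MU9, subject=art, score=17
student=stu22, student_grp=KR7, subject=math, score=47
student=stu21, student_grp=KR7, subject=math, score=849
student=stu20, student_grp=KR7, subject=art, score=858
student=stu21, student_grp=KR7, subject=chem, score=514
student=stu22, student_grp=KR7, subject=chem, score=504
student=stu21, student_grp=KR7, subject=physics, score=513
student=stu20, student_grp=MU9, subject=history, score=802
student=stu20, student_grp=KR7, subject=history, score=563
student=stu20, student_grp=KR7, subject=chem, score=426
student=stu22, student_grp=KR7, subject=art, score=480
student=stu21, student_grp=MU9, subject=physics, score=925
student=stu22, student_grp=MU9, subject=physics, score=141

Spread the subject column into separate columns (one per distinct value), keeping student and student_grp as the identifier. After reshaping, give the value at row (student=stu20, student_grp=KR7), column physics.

Wide layout: rows indexed by student and student_grp, columns are the 5 distinct subject values (history, art, physics, chem, math).
Cell (student=stu20, student_grp=KR7, subject=physics) draws from the long row where student=stu20, student_grp=KR7 and subject=physics, which has score=875.

875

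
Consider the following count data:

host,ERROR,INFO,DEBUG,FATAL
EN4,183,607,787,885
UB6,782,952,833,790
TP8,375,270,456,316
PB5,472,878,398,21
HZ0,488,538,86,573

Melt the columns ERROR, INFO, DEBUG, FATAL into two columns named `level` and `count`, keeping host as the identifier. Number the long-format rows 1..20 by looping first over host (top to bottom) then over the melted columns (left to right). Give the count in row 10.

270

20 rows total (5 × 4). Row 10: index ⌊(10-1)/4⌋ = 2 into host → TP8; (10-1) mod 4 = 1 into the melted columns → INFO.
So row 10 is (TP8, INFO, 270); count = 270.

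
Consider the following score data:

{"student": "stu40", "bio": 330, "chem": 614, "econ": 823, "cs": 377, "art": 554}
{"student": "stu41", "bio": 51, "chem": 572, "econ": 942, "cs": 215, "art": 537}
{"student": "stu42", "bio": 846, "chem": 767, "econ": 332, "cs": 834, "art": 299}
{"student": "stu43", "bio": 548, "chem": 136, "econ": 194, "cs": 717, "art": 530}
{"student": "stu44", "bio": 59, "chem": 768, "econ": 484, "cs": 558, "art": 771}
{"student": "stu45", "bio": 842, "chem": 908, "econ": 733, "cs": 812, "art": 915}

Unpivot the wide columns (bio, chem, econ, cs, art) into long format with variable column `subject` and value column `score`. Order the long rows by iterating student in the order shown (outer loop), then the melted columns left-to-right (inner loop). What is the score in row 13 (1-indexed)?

30 rows total (6 × 5). Row 13: index ⌊(13-1)/5⌋ = 2 into student → stu42; (13-1) mod 5 = 2 into the melted columns → econ.
So row 13 is (stu42, econ, 332); score = 332.

332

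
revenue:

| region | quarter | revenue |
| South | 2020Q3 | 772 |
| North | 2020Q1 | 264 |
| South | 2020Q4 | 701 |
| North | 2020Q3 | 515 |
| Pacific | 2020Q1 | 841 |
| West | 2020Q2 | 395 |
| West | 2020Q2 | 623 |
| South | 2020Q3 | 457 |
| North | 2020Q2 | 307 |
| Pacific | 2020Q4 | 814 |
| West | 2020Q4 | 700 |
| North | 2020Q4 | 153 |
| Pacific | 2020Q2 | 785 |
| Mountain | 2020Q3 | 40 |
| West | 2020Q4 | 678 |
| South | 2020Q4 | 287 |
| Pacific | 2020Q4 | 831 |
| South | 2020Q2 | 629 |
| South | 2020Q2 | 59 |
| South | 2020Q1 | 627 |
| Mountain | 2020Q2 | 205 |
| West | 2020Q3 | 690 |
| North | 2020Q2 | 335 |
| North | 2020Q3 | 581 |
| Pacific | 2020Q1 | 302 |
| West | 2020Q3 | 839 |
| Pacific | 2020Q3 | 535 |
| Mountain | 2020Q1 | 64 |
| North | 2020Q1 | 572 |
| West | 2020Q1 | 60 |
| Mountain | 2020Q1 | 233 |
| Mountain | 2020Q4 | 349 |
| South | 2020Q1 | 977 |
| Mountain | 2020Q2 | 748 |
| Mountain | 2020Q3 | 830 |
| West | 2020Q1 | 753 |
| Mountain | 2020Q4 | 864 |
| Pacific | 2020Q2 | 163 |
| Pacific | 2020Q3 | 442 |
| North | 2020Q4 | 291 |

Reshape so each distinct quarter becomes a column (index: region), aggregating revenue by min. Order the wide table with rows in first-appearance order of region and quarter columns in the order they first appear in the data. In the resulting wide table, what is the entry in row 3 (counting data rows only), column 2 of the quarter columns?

302

With rows in first-appearance order of region, row 3 is region=Pacific. quarter columns in first-appearance order: 2020Q3, 2020Q1, 2020Q4, 2020Q2; column 2 is 2020Q1.
Long rows with region=Pacific, quarter=2020Q1: min(841, 302) = 302.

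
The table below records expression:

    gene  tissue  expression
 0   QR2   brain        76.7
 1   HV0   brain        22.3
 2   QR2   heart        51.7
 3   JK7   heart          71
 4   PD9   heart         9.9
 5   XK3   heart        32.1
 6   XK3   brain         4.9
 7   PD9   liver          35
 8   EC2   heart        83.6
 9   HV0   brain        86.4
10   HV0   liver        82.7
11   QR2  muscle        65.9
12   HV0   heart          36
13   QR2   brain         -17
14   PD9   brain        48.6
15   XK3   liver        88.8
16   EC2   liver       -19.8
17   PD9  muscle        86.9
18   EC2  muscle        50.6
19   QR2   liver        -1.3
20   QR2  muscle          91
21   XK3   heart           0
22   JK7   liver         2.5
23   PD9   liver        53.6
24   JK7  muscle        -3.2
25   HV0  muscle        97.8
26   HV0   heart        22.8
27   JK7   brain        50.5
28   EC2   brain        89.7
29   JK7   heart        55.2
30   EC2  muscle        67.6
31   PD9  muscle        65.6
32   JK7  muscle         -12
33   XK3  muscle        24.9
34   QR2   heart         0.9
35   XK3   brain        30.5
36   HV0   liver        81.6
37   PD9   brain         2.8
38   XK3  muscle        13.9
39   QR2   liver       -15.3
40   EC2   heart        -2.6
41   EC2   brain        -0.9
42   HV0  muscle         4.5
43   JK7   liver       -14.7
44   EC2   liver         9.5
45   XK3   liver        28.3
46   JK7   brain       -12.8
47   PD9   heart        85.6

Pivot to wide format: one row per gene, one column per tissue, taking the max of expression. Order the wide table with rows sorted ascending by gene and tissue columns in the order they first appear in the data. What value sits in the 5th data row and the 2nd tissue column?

51.7

With rows sorted ascending by gene, row 5 is gene=QR2. tissue columns in first-appearance order: brain, heart, liver, muscle; column 2 is heart.
Long rows with gene=QR2, tissue=heart: max(51.7, 0.9) = 51.7.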